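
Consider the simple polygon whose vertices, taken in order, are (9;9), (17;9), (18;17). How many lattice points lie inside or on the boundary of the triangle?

By the shoelace formula, twice the signed area is |[9·9 − 17·9] + [17·17 − 18·9] + [18·9 − 9·17]| = 64, so the area is 32.
Along each edge there are gcd(|Δx|,|Δy|)+1 lattice points, so counting each shared vertex once the boundary has gcd(8,0) + gcd(1,8) + gcd(9,8) = 8+1+1 = 10.
Pick's theorem gives I = A − B/2 + 1 = 32 − 10/2 + 1 = 28, so the closed region contains I + B = 28 + 10 = 38 lattice points.

38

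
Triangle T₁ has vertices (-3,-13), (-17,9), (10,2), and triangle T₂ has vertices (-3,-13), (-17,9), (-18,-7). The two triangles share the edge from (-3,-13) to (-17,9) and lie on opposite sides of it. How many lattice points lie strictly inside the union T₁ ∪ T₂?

The union is the simple quadrilateral with vertices (-3,-13), (10,2), (-17,9), (-18,-7) in order.
By the shoelace formula, twice the signed area is |((-3)·2 − 10·(-13)) + (10·9 − (-17)·2) + ((-17)·(-7) − (-18)·9) + ((-18)·(-13) − (-3)·(-7))| = 742, so the area is 371.
Summing gcd(|Δx|,|Δy|) over the edges gives the boundary count: gcd(13,15) + gcd(27,7) + gcd(1,16) + gcd(15,6) = 1+1+1+3 = 6.
By Pick's theorem I = A − B/2 + 1 = 371 − 6/2 + 1 = 369.

369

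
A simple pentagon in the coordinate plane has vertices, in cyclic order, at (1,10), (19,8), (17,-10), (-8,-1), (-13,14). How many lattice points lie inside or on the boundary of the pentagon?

444

By the shoelace formula, twice the signed area is |(1·8 − 19·10) + (19·(-10) − 17·8) + (17·(-1) − (-8)·(-10)) + ((-8)·14 − (-13)·(-1)) + ((-13)·10 − 1·14)| = 874, so the area is 437.
The number of boundary lattice points is Σ gcd(|Δx|,|Δy|) = gcd(18,2) + gcd(2,18) + gcd(25,9) + gcd(5,15) + gcd(14,4) = 2+2+1+5+2 = 12.
Pick's theorem gives I = A − B/2 + 1 = 437 − 12/2 + 1 = 432, so the closed region contains I + B = 432 + 12 = 444 lattice points.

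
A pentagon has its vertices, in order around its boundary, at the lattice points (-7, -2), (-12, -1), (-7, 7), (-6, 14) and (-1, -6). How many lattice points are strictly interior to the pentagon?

73

By the shoelace formula, twice the signed area is |[(-7)·(-1) − (-12)·(-2)] + [(-12)·7 − (-7)·(-1)] + [(-7)·14 − (-6)·7] + [(-6)·(-6) − (-1)·14] + [(-1)·(-2) − (-7)·(-6)]| = 154, so the area is 77.
Along each edge there are gcd(|Δx|,|Δy|)+1 lattice points, so counting each shared vertex once the boundary has gcd(5,1) + gcd(5,8) + gcd(1,7) + gcd(5,20) + gcd(6,4) = 1+1+1+5+2 = 10.
Pick's theorem gives I = A − B/2 + 1 = 77 − 10/2 + 1 = 73.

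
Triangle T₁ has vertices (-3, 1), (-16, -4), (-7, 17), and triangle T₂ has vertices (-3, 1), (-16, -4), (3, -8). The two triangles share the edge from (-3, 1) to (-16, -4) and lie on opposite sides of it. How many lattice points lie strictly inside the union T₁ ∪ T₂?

183

The union is the simple quadrilateral with vertices (-3, 1), (-7, 17), (-16, -4), (3, -8) in order.
The shoelace formula gives twice the area as |[(-3)·17 − (-7)·1] + [(-7)·(-4) − (-16)·17] + [(-16)·(-8) − 3·(-4)] + [3·1 − (-3)·(-8)]| = 375, so the area is 375/2.
The number of boundary lattice points is Σ gcd(|Δx|,|Δy|) = gcd(4,16) + gcd(9,21) + gcd(19,4) + gcd(6,9) = 4+3+1+3 = 11.
By Pick's theorem I = A − B/2 + 1 = 375/2 − 11/2 + 1 = 183.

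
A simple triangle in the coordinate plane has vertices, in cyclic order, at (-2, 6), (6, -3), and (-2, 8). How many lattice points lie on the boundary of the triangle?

4

Summing gcd(|Δx|,|Δy|) over the edges gives the boundary count: gcd(8,9) + gcd(8,11) + gcd(0,2) = 1+1+2 = 4.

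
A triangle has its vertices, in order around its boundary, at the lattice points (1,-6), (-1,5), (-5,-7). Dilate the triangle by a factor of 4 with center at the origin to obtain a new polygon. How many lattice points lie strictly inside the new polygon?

533

By the shoelace formula, twice the signed area is |(1·5 − (-1)·(-6)) + ((-1)·(-7) − (-5)·5) + ((-5)·(-6) − 1·(-7))| = 68, so the area is 34.
Summing gcd(|Δx|,|Δy|) over the edges gives the boundary count: gcd(2,11) + gcd(4,12) + gcd(6,1) = 1+4+1 = 6.
Scaling by 4 multiplies the area by 4² = 16 (so the new area is 544) and multiplies the boundary lattice-point count by 4, giving 24.
By Pick's theorem, the interior count of the dilated polygon is 544 − 24/2 + 1 = 533.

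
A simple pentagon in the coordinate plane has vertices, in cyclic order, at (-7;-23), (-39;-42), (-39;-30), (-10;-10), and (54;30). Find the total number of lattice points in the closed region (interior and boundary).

899

Using the shoelace formula, 2A = |((-7)·(-42) − (-39)·(-23)) + ((-39)·(-30) − (-39)·(-42)) + ((-39)·(-10) − (-10)·(-30)) + ((-10)·30 − 54·(-10)) + (54·(-23) − (-7)·30)| = 1773, so the area is 1773/2.
The number of boundary lattice points is Σ gcd(|Δx|,|Δy|) = gcd(32,19) + gcd(0,12) + gcd(29,20) + gcd(64,40) + gcd(61,53) = 1+12+1+8+1 = 23.
Pick's theorem gives I = A − B/2 + 1 = 1773/2 − 23/2 + 1 = 876, so the closed region contains I + B = 876 + 23 = 899 lattice points.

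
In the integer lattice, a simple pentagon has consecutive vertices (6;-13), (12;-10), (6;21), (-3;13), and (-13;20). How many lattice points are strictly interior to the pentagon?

351

Using the shoelace formula, 2A = |(6·(-10) − 12·(-13)) + (12·21 − 6·(-10)) + (6·13 − (-3)·21) + ((-3)·20 − (-13)·13) + ((-13)·(-13) − 6·20)| = 707, so the area is 353.5.
Along each edge there are gcd(|Δx|,|Δy|)+1 lattice points, so counting each shared vertex once the boundary has gcd(6,3) + gcd(6,31) + gcd(9,8) + gcd(10,7) + gcd(19,33) = 3+1+1+1+1 = 7.
Pick's theorem gives I = A − B/2 + 1 = 353.5 − 7/2 + 1 = 351.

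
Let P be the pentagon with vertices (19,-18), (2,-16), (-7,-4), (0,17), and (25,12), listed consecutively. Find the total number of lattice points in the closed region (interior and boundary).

817

The shoelace formula gives twice the area as |[19·(-16) − 2·(-18)] + [2·(-4) − (-7)·(-16)] + [(-7)·17 − 0·(-4)] + [0·12 − 25·17] + [25·(-18) − 19·12]| = 1610, so the area is 805.
Summing gcd(|Δx|,|Δy|) over the edges gives the boundary count: gcd(17,2) + gcd(9,12) + gcd(7,21) + gcd(25,5) + gcd(6,30) = 1+3+7+5+6 = 22.
Pick's theorem gives I = A − B/2 + 1 = 805 − 22/2 + 1 = 795, so the closed region contains I + B = 795 + 22 = 817 lattice points.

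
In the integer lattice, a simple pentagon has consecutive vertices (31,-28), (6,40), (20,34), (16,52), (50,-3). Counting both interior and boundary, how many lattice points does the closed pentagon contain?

1328

Using the shoelace formula, 2A = |[31·40 − 6·(-28)] + [6·34 − 20·40] + [20·52 − 16·34] + [16·(-3) − 50·52] + [50·(-28) − 31·(-3)]| = 2647, so the area is 2647/2.
Summing gcd(|Δx|,|Δy|) over the edges gives the boundary count: gcd(25,68) + gcd(14,6) + gcd(4,18) + gcd(34,55) + gcd(19,25) = 1+2+2+1+1 = 7.
Pick's theorem gives I = A − B/2 + 1 = 2647/2 − 7/2 + 1 = 1321, so the closed region contains I + B = 1321 + 7 = 1328 lattice points.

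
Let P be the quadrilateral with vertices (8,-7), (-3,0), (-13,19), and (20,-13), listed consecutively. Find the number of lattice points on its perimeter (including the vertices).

Summing gcd(|Δx|,|Δy|) over the edges gives the boundary count: gcd(11,7) + gcd(10,19) + gcd(33,32) + gcd(12,6) = 1+1+1+6 = 9.

9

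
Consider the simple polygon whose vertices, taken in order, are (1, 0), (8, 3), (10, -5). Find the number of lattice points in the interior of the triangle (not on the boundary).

By the shoelace formula, twice the signed area is |(1·3 − 8·0) + (8·(-5) − 10·3) + (10·0 − 1·(-5))| = 62, so the area is 31.
Along each edge there are gcd(|Δx|,|Δy|)+1 lattice points, so counting each shared vertex once the boundary has gcd(7,3) + gcd(2,8) + gcd(9,5) = 1+2+1 = 4.
Pick's theorem gives I = A − B/2 + 1 = 31 − 4/2 + 1 = 30.

30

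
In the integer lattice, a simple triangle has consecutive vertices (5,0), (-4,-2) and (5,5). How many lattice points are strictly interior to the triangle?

20

Using the shoelace formula, 2A = |[5·(-2) − (-4)·0] + [(-4)·5 − 5·(-2)] + [5·0 − 5·5]| = 45, so the area is 22.5.
Along each edge there are gcd(|Δx|,|Δy|)+1 lattice points, so counting each shared vertex once the boundary has gcd(9,2) + gcd(9,7) + gcd(0,5) = 1+1+5 = 7.
By Pick's theorem A = I + B/2 − 1, so I = 22.5 − 7/2 + 1 = 20.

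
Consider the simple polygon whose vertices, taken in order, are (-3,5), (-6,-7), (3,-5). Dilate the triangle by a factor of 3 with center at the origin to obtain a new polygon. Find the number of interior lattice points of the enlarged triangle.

451

The shoelace formula gives twice the area as |((-3)·(-7) − (-6)·5) + ((-6)·(-5) − 3·(-7)) + (3·5 − (-3)·(-5))| = 102, so the area is 51.
Summing gcd(|Δx|,|Δy|) over the edges gives the boundary count: gcd(3,12) + gcd(9,2) + gcd(6,10) = 3+1+2 = 6.
Scaling by 3 multiplies the area by 3² = 9 (so the new area is 459) and multiplies the boundary lattice-point count by 3, giving 18.
By Pick's theorem, the interior count of the dilated polygon is 459 − 18/2 + 1 = 451.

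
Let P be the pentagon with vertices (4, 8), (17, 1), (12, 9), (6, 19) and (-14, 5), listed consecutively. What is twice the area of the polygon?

347

The shoelace formula gives twice the area as |(4·1 − 17·8) + (17·9 − 12·1) + (12·19 − 6·9) + (6·5 − (-14)·19) + ((-14)·8 − 4·5)| = 347, so the area is 173.5.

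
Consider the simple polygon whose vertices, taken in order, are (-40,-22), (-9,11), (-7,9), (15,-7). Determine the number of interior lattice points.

665

Using the shoelace formula, 2A = |((-40)·11 − (-9)·(-22)) + ((-9)·9 − (-7)·11) + ((-7)·(-7) − 15·9) + (15·(-22) − (-40)·(-7))| = 1338, so the area is 669.
Summing gcd(|Δx|,|Δy|) over the edges gives the boundary count: gcd(31,33) + gcd(2,2) + gcd(22,16) + gcd(55,15) = 1+2+2+5 = 10.
Pick's theorem gives I = A − B/2 + 1 = 669 − 10/2 + 1 = 665.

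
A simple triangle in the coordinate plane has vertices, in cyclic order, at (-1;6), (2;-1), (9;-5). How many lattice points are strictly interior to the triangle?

18

The shoelace formula gives twice the area as |[(-1)·(-1) − 2·6] + [2·(-5) − 9·(-1)] + [9·6 − (-1)·(-5)]| = 37, so the area is 37/2.
Summing gcd(|Δx|,|Δy|) over the edges gives the boundary count: gcd(3,7) + gcd(7,4) + gcd(10,11) = 1+1+1 = 3.
By Pick's theorem A = I + B/2 − 1, so I = 37/2 − 3/2 + 1 = 18.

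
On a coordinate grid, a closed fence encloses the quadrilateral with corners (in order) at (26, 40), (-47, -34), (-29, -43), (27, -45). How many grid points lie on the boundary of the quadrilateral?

The number of boundary lattice points is Σ gcd(|Δx|,|Δy|) = gcd(73,74) + gcd(18,9) + gcd(56,2) + gcd(1,85) = 1+9+2+1 = 13.

13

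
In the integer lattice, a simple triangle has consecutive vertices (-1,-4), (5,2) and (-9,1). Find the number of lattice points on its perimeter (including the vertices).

8

Summing gcd(|Δx|,|Δy|) over the edges gives the boundary count: gcd(6,6) + gcd(14,1) + gcd(8,5) = 6+1+1 = 8.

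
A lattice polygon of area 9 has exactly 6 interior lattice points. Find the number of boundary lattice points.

Pick's theorem gives A = I + B/2 − 1, so B = 2(A − I + 1) = 2(9 − 6 + 1) = 8.

8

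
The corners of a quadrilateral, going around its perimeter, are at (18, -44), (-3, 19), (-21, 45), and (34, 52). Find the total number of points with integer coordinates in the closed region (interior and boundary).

2311

By the shoelace formula, twice the signed area is |[18·19 − (-3)·(-44)] + [(-3)·45 − (-21)·19] + [(-21)·52 − 34·45] + [34·(-44) − 18·52]| = 4580, so the area is 2290.
The number of boundary lattice points is Σ gcd(|Δx|,|Δy|) = gcd(21,63) + gcd(18,26) + gcd(55,7) + gcd(16,96) = 21+2+1+16 = 40.
Pick's theorem gives I = A − B/2 + 1 = 2290 − 40/2 + 1 = 2271, so the closed region contains I + B = 2271 + 40 = 2311 lattice points.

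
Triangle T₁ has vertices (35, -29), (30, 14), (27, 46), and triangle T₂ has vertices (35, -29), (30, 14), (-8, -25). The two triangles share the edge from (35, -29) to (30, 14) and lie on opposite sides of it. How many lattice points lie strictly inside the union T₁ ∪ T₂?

929

The union is the simple quadrilateral with vertices (35, -29), (27, 46), (30, 14), (-8, -25) in order.
Using the shoelace formula, 2A = |(35·46 − 27·(-29)) + (27·14 − 30·46) + (30·(-25) − (-8)·14) + ((-8)·(-29) − 35·(-25))| = 1860, so the area is 930.
Along each edge there are gcd(|Δx|,|Δy|)+1 lattice points, so counting each shared vertex once the boundary has gcd(8,75) + gcd(3,32) + gcd(38,39) + gcd(43,4) = 1+1+1+1 = 4.
By Pick's theorem I = A − B/2 + 1 = 930 − 4/2 + 1 = 929.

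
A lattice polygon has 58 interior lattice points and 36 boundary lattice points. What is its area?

75

Pick's theorem states A = I + B/2 − 1, so A = 58 + 36/2 − 1 = 75.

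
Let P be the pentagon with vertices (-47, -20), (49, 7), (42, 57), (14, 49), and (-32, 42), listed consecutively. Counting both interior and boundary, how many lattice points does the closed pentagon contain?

By the shoelace formula, twice the signed area is |((-47)·7 − 49·(-20)) + (49·57 − 42·7) + (42·49 − 14·57) + (14·42 − (-32)·49) + ((-32)·(-20) − (-47)·42)| = 9180, so the area is 4590.
Summing gcd(|Δx|,|Δy|) over the edges gives the boundary count: gcd(96,27) + gcd(7,50) + gcd(28,8) + gcd(46,7) + gcd(15,62) = 3+1+4+1+1 = 10.
Pick's theorem gives I = A − B/2 + 1 = 4590 − 10/2 + 1 = 4586, so the closed region contains I + B = 4586 + 10 = 4596 lattice points.

4596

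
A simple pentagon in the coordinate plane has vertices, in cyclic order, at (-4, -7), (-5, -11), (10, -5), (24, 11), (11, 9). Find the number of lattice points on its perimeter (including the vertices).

Summing gcd(|Δx|,|Δy|) over the edges gives the boundary count: gcd(1,4) + gcd(15,6) + gcd(14,16) + gcd(13,2) + gcd(15,16) = 1+3+2+1+1 = 8.

8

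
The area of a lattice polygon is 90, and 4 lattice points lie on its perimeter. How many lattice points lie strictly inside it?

89

From Pick's theorem, I = A − B/2 + 1 = 90 − 4/2 + 1 = 89.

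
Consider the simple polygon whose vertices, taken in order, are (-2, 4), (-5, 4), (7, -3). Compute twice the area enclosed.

21

The shoelace formula gives twice the area as |((-2)·4 − (-5)·4) + ((-5)·(-3) − 7·4) + (7·4 − (-2)·(-3))| = 21, so the area is 21/2.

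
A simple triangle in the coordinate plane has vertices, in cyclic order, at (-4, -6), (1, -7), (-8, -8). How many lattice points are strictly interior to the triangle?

The shoelace formula gives twice the area as |[(-4)·(-7) − 1·(-6)] + [1·(-8) − (-8)·(-7)] + [(-8)·(-6) − (-4)·(-8)]| = 14, so the area is 7.
Along each edge there are gcd(|Δx|,|Δy|)+1 lattice points, so counting each shared vertex once the boundary has gcd(5,1) + gcd(9,1) + gcd(4,2) = 1+1+2 = 4.
Pick's theorem gives I = A − B/2 + 1 = 7 − 4/2 + 1 = 6.

6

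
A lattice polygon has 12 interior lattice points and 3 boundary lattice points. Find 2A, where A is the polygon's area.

By Pick's theorem, A = I + B/2 − 1 = 12 + 3/2 − 1 = 25/2.
Hence 2A = 25.

25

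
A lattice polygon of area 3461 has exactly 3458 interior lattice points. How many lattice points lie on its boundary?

Pick's theorem gives A = I + B/2 − 1, so B = 2(A − I + 1) = 2(3461 − 3458 + 1) = 8.

8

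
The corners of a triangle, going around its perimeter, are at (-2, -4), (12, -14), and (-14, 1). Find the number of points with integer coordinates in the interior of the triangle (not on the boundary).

By the shoelace formula, twice the signed area is |((-2)·(-14) − 12·(-4)) + (12·1 − (-14)·(-14)) + ((-14)·(-4) − (-2)·1)| = 50, so the area is 25.
Summing gcd(|Δx|,|Δy|) over the edges gives the boundary count: gcd(14,10) + gcd(26,15) + gcd(12,5) = 2+1+1 = 4.
By Pick's theorem A = I + B/2 − 1, so I = 25 − 4/2 + 1 = 24.

24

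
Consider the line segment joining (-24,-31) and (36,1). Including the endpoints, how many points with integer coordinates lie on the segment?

5

The number of lattice points on a segment between lattice points is gcd(|Δx|,|Δy|) + 1 = gcd(60,32) + 1 = 4 + 1 = 5.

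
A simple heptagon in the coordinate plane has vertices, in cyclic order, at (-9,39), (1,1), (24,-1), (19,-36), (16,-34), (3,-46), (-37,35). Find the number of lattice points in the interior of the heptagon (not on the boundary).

By the shoelace formula, twice the signed area is |((-9)·1 − 1·39) + (1·(-1) − 24·1) + (24·(-36) − 19·(-1)) + (19·(-34) − 16·(-36)) + (16·(-46) − 3·(-34)) + (3·35 − (-37)·(-46)) + ((-37)·39 − (-9)·35)| = 4347, so the area is 4347/2.
Along each edge there are gcd(|Δx|,|Δy|)+1 lattice points, so counting each shared vertex once the boundary has gcd(10,38) + gcd(23,2) + gcd(5,35) + gcd(3,2) + gcd(13,12) + gcd(40,81) + gcd(28,4) = 2+1+5+1+1+1+4 = 15.
Pick's theorem gives I = A − B/2 + 1 = 4347/2 − 15/2 + 1 = 2167.

2167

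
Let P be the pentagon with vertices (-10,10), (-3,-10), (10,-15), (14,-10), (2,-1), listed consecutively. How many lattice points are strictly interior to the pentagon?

198

The shoelace formula gives twice the area as |[(-10)·(-10) − (-3)·10] + [(-3)·(-15) − 10·(-10)] + [10·(-10) − 14·(-15)] + [14·(-1) − 2·(-10)] + [2·10 − (-10)·(-1)]| = 401, so the area is 200.5.
Summing gcd(|Δx|,|Δy|) over the edges gives the boundary count: gcd(7,20) + gcd(13,5) + gcd(4,5) + gcd(12,9) + gcd(12,11) = 1+1+1+3+1 = 7.
Pick's theorem gives I = A − B/2 + 1 = 200.5 − 7/2 + 1 = 198.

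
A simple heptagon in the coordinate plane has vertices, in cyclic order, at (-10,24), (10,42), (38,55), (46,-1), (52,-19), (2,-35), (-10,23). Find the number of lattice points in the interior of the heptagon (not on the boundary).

3586

The shoelace formula gives twice the area as |[(-10)·42 − 10·24] + [10·55 − 38·42] + [38·(-1) − 46·55] + [46·(-19) − 52·(-1)] + [52·(-35) − 2·(-19)] + [2·23 − (-10)·(-35)] + [(-10)·24 − (-10)·23]| = 7192, so the area is 3596.
Summing gcd(|Δx|,|Δy|) over the edges gives the boundary count: gcd(20,18) + gcd(28,13) + gcd(8,56) + gcd(6,18) + gcd(50,16) + gcd(12,58) + gcd(0,1) = 2+1+8+6+2+2+1 = 22.
By Pick's theorem A = I + B/2 − 1, so I = 3596 − 22/2 + 1 = 3586.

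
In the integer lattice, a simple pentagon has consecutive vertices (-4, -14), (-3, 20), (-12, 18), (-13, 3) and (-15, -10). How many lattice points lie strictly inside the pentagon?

302

The shoelace formula gives twice the area as |((-4)·20 − (-3)·(-14)) + ((-3)·18 − (-12)·20) + ((-12)·3 − (-13)·18) + ((-13)·(-10) − (-15)·3) + ((-15)·(-14) − (-4)·(-10))| = 607, so the area is 303.5.
Along each edge there are gcd(|Δx|,|Δy|)+1 lattice points, so counting each shared vertex once the boundary has gcd(1,34) + gcd(9,2) + gcd(1,15) + gcd(2,13) + gcd(11,4) = 1+1+1+1+1 = 5.
By Pick's theorem A = I + B/2 − 1, so I = 303.5 − 5/2 + 1 = 302.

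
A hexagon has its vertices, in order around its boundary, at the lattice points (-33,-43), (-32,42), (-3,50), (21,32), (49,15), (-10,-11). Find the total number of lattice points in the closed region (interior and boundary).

Using the shoelace formula, 2A = |((-33)·42 − (-32)·(-43)) + ((-32)·50 − (-3)·42) + ((-3)·32 − 21·50) + (21·15 − 49·32) + (49·(-11) − (-10)·15) + ((-10)·(-43) − (-33)·(-11))| = 6957, so the area is 6957/2.
The number of boundary lattice points is Σ gcd(|Δx|,|Δy|) = gcd(1,85) + gcd(29,8) + gcd(24,18) + gcd(28,17) + gcd(59,26) + gcd(23,32) = 1+1+6+1+1+1 = 11.
Pick's theorem gives I = A − B/2 + 1 = 6957/2 − 11/2 + 1 = 3474, so the closed region contains I + B = 3474 + 11 = 3485 lattice points.

3485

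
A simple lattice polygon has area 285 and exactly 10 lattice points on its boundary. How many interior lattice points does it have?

From Pick's theorem, I = A − B/2 + 1 = 285 − 10/2 + 1 = 281.

281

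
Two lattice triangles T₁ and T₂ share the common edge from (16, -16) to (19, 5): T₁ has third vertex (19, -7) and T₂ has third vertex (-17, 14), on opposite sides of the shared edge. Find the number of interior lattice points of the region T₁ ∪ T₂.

The union is the simple quadrilateral with vertices (16, -16), (19, -7), (19, 5), (-17, 14) in order.
By the shoelace formula, twice the signed area is |(16·(-7) − 19·(-16)) + (19·5 − 19·(-7)) + (19·14 − (-17)·5) + ((-17)·(-16) − 16·14)| = 819, so the area is 409.5.
Summing gcd(|Δx|,|Δy|) over the edges gives the boundary count: gcd(3,9) + gcd(0,12) + gcd(36,9) + gcd(33,30) = 3+12+9+3 = 27.
By Pick's theorem I = A − B/2 + 1 = 409.5 − 27/2 + 1 = 397.

397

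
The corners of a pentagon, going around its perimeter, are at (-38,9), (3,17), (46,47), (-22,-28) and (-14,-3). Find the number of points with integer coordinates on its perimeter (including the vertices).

The number of boundary lattice points is Σ gcd(|Δx|,|Δy|) = gcd(41,8) + gcd(43,30) + gcd(68,75) + gcd(8,25) + gcd(24,12) = 1+1+1+1+12 = 16.

16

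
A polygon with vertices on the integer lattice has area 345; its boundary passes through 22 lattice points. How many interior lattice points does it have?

335

From Pick's theorem, I = A − B/2 + 1 = 345 − 22/2 + 1 = 335.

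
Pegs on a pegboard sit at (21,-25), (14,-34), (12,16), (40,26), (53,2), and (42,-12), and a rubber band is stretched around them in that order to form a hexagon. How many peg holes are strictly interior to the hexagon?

By the shoelace formula, twice the signed area is |(21·(-34) − 14·(-25)) + (14·16 − 12·(-34)) + (12·26 − 40·16) + (40·2 − 53·26) + (53·(-12) − 42·2) + (42·(-25) − 21·(-12))| = 2876, so the area is 1438.
Along each edge there are gcd(|Δx|,|Δy|)+1 lattice points, so counting each shared vertex once the boundary has gcd(7,9) + gcd(2,50) + gcd(28,10) + gcd(13,24) + gcd(11,14) + gcd(21,13) = 1+2+2+1+1+1 = 8.
Pick's theorem gives I = A − B/2 + 1 = 1438 − 8/2 + 1 = 1435.

1435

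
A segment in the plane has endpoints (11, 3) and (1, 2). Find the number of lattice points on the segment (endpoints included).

The number of lattice points on a segment between lattice points is gcd(|Δx|,|Δy|) + 1 = gcd(10,1) + 1 = 1 + 1 = 2.

2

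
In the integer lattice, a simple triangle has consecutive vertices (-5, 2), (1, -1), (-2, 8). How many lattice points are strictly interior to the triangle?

19

The shoelace formula gives twice the area as |((-5)·(-1) − 1·2) + (1·8 − (-2)·(-1)) + ((-2)·2 − (-5)·8)| = 45, so the area is 45/2.
Along each edge there are gcd(|Δx|,|Δy|)+1 lattice points, so counting each shared vertex once the boundary has gcd(6,3) + gcd(3,9) + gcd(3,6) = 3+3+3 = 9.
Pick's theorem gives I = A − B/2 + 1 = 45/2 − 9/2 + 1 = 19.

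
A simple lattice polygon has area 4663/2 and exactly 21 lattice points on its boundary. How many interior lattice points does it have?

From Pick's theorem, I = A − B/2 + 1 = 4663/2 − 21/2 + 1 = 2322.

2322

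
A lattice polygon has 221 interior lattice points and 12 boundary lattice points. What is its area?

226

By Pick's theorem, A = I + B/2 − 1 = 221 + 12/2 − 1 = 226.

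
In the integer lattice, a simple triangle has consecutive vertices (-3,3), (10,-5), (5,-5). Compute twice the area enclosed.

40

The shoelace formula gives twice the area as |[(-3)·(-5) − 10·3] + [10·(-5) − 5·(-5)] + [5·3 − (-3)·(-5)]| = 40, so the area is 20.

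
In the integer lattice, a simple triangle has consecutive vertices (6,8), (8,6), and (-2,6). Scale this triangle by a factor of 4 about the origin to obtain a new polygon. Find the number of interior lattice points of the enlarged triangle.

By the shoelace formula, twice the signed area is |(6·6 − 8·8) + (8·6 − (-2)·6) + ((-2)·8 − 6·6)| = 20, so the area is 10.
Along each edge there are gcd(|Δx|,|Δy|)+1 lattice points, so counting each shared vertex once the boundary has gcd(2,2) + gcd(10,0) + gcd(8,2) = 2+10+2 = 14.
Scaling by 4 multiplies the area by 4² = 16 (so the new area is 160) and multiplies the boundary lattice-point count by 4, giving 56.
By Pick's theorem, the interior count of the dilated polygon is 160 − 56/2 + 1 = 133.

133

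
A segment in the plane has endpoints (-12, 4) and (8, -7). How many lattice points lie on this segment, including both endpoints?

The number of lattice points on a segment between lattice points is gcd(|Δx|,|Δy|) + 1 = gcd(20,11) + 1 = 1 + 1 = 2.

2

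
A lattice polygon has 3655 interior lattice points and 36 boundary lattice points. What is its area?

3672

Pick's theorem states A = I + B/2 − 1, so A = 3655 + 36/2 − 1 = 3672.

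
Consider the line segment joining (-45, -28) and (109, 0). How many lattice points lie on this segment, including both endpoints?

15

The number of lattice points on a segment between lattice points is gcd(|Δx|,|Δy|) + 1 = gcd(154,28) + 1 = 14 + 1 = 15.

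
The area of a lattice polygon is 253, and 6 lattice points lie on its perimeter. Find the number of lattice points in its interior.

Pick's theorem A = I + B/2 − 1 rearranges to I = A − B/2 + 1 = 253 − 6/2 + 1 = 251.

251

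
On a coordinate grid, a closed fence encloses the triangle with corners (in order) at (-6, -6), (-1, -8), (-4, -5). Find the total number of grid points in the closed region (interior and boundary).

8

Using the shoelace formula, 2A = |((-6)·(-8) − (-1)·(-6)) + ((-1)·(-5) − (-4)·(-8)) + ((-4)·(-6) − (-6)·(-5))| = 9, so the area is 9/2.
Summing gcd(|Δx|,|Δy|) over the edges gives the boundary count: gcd(5,2) + gcd(3,3) + gcd(2,1) = 1+3+1 = 5.
Pick's theorem gives I = A − B/2 + 1 = 9/2 − 5/2 + 1 = 3, so the closed region contains I + B = 3 + 5 = 8 lattice points.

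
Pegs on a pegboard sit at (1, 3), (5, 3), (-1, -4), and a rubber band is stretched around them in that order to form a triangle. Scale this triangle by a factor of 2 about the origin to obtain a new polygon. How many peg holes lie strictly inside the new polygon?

51

Using the shoelace formula, 2A = |(1·3 − 5·3) + (5·(-4) − (-1)·3) + ((-1)·3 − 1·(-4))| = 28, so the area is 14.
Along each edge there are gcd(|Δx|,|Δy|)+1 lattice points, so counting each shared vertex once the boundary has gcd(4,0) + gcd(6,7) + gcd(2,7) = 4+1+1 = 6.
Scaling by 2 multiplies the area by 2² = 4 (so the new area is 56) and multiplies the boundary lattice-point count by 2, giving 12.
By Pick's theorem, the interior count of the dilated polygon is 56 − 12/2 + 1 = 51.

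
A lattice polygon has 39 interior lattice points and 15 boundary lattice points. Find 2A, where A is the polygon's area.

91

By Pick's theorem, A = I + B/2 − 1 = 39 + 15/2 − 1 = 91/2.
Hence 2A = 91.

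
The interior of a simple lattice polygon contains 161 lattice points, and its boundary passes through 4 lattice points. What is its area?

By Pick's theorem, A = I + B/2 − 1 = 161 + 4/2 − 1 = 162.

162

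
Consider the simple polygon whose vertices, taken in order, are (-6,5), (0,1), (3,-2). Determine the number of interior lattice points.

By the shoelace formula, twice the signed area is |((-6)·1 − 0·5) + (0·(-2) − 3·1) + (3·5 − (-6)·(-2))| = 6, so the area is 3.
The number of boundary lattice points is Σ gcd(|Δx|,|Δy|) = gcd(6,4) + gcd(3,3) + gcd(9,7) = 2+3+1 = 6.
Pick's theorem gives I = A − B/2 + 1 = 3 − 6/2 + 1 = 1.

1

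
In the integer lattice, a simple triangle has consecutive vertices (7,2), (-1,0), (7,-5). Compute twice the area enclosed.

Using the shoelace formula, 2A = |(7·0 − (-1)·2) + ((-1)·(-5) − 7·0) + (7·2 − 7·(-5))| = 56, so the area is 28.

56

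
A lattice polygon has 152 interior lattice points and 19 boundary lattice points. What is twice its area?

By Pick's theorem, A = I + B/2 − 1 = 152 + 19/2 − 1 = 321/2.
Hence 2A = 321.

321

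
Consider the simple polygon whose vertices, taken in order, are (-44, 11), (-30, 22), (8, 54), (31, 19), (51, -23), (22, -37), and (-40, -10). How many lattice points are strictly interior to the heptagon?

4796

Using the shoelace formula, 2A = |((-44)·22 − (-30)·11) + ((-30)·54 − 8·22) + (8·19 − 31·54) + (31·(-23) − 51·19) + (51·(-37) − 22·(-23)) + (22·(-10) − (-40)·(-37)) + ((-40)·11 − (-44)·(-10))| = 9599, so the area is 4799.5.
Along each edge there are gcd(|Δx|,|Δy|)+1 lattice points, so counting each shared vertex once the boundary has gcd(14,11) + gcd(38,32) + gcd(23,35) + gcd(20,42) + gcd(29,14) + gcd(62,27) + gcd(4,21) = 1+2+1+2+1+1+1 = 9.
By Pick's theorem A = I + B/2 − 1, so I = 4799.5 − 9/2 + 1 = 4796.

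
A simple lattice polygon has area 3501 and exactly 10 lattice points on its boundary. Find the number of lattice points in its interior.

3497

Pick's theorem A = I + B/2 − 1 rearranges to I = A − B/2 + 1 = 3501 − 10/2 + 1 = 3497.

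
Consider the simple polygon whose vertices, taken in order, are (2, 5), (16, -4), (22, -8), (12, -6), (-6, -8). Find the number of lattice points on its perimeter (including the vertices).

8

Summing gcd(|Δx|,|Δy|) over the edges gives the boundary count: gcd(14,9) + gcd(6,4) + gcd(10,2) + gcd(18,2) + gcd(8,13) = 1+2+2+2+1 = 8.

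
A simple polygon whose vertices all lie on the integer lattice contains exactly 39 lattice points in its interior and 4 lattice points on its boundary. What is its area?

By Pick's theorem, A = I + B/2 − 1 = 39 + 4/2 − 1 = 40.

40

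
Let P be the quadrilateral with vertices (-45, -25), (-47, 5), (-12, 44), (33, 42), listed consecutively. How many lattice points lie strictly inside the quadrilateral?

Using the shoelace formula, 2A = |((-45)·5 − (-47)·(-25)) + ((-47)·44 − (-12)·5) + ((-12)·42 − 33·44) + (33·(-25) − (-45)·42)| = 4299, so the area is 4299/2.
Summing gcd(|Δx|,|Δy|) over the edges gives the boundary count: gcd(2,30) + gcd(35,39) + gcd(45,2) + gcd(78,67) = 2+1+1+1 = 5.
By Pick's theorem A = I + B/2 − 1, so I = 4299/2 − 5/2 + 1 = 2148.

2148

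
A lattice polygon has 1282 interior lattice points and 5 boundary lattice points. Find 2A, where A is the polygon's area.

2567

Pick's theorem states A = I + B/2 − 1, so A = 1282 + 5/2 − 1 = 2567/2.
Hence 2A = 2567.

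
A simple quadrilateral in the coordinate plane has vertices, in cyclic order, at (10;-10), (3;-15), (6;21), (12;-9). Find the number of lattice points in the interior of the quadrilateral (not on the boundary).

Using the shoelace formula, 2A = |(10·(-15) − 3·(-10)) + (3·21 − 6·(-15)) + (6·(-9) − 12·21) + (12·(-10) − 10·(-9))| = 303, so the area is 303/2.
The number of boundary lattice points is Σ gcd(|Δx|,|Δy|) = gcd(7,5) + gcd(3,36) + gcd(6,30) + gcd(2,1) = 1+3+6+1 = 11.
Pick's theorem gives I = A − B/2 + 1 = 303/2 − 11/2 + 1 = 147.

147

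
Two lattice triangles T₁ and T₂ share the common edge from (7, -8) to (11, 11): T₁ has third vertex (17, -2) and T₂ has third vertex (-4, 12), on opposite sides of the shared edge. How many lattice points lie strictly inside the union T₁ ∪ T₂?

The union is the simple quadrilateral with vertices (7, -8), (17, -2), (11, 11), (-4, 12) in order.
Using the shoelace formula, 2A = |[7·(-2) − 17·(-8)] + [17·11 − 11·(-2)] + [11·12 − (-4)·11] + [(-4)·(-8) − 7·12]| = 455, so the area is 455/2.
Summing gcd(|Δx|,|Δy|) over the edges gives the boundary count: gcd(10,6) + gcd(6,13) + gcd(15,1) + gcd(11,20) = 2+1+1+1 = 5.
By Pick's theorem I = A − B/2 + 1 = 455/2 − 5/2 + 1 = 226.

226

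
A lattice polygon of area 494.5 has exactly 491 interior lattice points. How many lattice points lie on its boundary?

9

Pick's theorem gives A = I + B/2 − 1, so B = 2(A − I + 1) = 2(494.5 − 491 + 1) = 9.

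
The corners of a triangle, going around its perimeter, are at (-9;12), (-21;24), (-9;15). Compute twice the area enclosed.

By the shoelace formula, twice the signed area is |[(-9)·24 − (-21)·12] + [(-21)·15 − (-9)·24] + [(-9)·12 − (-9)·15]| = 36, so the area is 18.

36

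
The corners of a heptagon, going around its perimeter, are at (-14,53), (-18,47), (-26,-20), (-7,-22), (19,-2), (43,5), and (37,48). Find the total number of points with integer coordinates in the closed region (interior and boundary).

3723

Using the shoelace formula, 2A = |[(-14)·47 − (-18)·53] + [(-18)·(-20) − (-26)·47] + [(-26)·(-22) − (-7)·(-20)] + [(-7)·(-2) − 19·(-22)] + [19·5 − 43·(-2)] + [43·48 − 37·5] + [37·53 − (-14)·48]| = 7435, so the area is 3717.5.
Along each edge there are gcd(|Δx|,|Δy|)+1 lattice points, so counting each shared vertex once the boundary has gcd(4,6) + gcd(8,67) + gcd(19,2) + gcd(26,20) + gcd(24,7) + gcd(6,43) + gcd(51,5) = 2+1+1+2+1+1+1 = 9.
Pick's theorem gives I = A − B/2 + 1 = 3717.5 − 9/2 + 1 = 3714, so the closed region contains I + B = 3714 + 9 = 3723 lattice points.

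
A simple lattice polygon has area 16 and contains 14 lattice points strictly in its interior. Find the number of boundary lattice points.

6

Pick's theorem gives A = I + B/2 − 1, so B = 2(A − I + 1) = 2(16 − 14 + 1) = 6.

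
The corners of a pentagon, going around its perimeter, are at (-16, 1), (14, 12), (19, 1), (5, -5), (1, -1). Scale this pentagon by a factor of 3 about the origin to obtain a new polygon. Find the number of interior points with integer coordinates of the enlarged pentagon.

2395

The shoelace formula gives twice the area as |[(-16)·12 − 14·1] + [14·1 − 19·12] + [19·(-5) − 5·1] + [5·(-1) − 1·(-5)] + [1·1 − (-16)·(-1)]| = 535, so the area is 535/2.
Along each edge there are gcd(|Δx|,|Δy|)+1 lattice points, so counting each shared vertex once the boundary has gcd(30,11) + gcd(5,11) + gcd(14,6) + gcd(4,4) + gcd(17,2) = 1+1+2+4+1 = 9.
Scaling by 3 multiplies the area by 3² = 9 (so the new area is 2407.5) and multiplies the boundary lattice-point count by 3, giving 27.
By Pick's theorem, the interior count of the dilated polygon is 2407.5 − 27/2 + 1 = 2395.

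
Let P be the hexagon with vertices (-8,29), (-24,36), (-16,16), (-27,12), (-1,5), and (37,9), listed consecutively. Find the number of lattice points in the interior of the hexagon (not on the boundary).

Using the shoelace formula, 2A = |[(-8)·36 − (-24)·29] + [(-24)·16 − (-16)·36] + [(-16)·12 − (-27)·16] + [(-27)·5 − (-1)·12] + [(-1)·9 − 37·5] + [37·29 − (-8)·9]| = 1668, so the area is 834.
The number of boundary lattice points is Σ gcd(|Δx|,|Δy|) = gcd(16,7) + gcd(8,20) + gcd(11,4) + gcd(26,7) + gcd(38,4) + gcd(45,20) = 1+4+1+1+2+5 = 14.
Pick's theorem gives I = A − B/2 + 1 = 834 − 14/2 + 1 = 828.

828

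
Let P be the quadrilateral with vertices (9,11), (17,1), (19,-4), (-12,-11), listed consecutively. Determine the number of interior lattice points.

276

Using the shoelace formula, 2A = |(9·1 − 17·11) + (17·(-4) − 19·1) + (19·(-11) − (-12)·(-4)) + ((-12)·11 − 9·(-11))| = 555, so the area is 277.5.
Along each edge there are gcd(|Δx|,|Δy|)+1 lattice points, so counting each shared vertex once the boundary has gcd(8,10) + gcd(2,5) + gcd(31,7) + gcd(21,22) = 2+1+1+1 = 5.
Pick's theorem gives I = A − B/2 + 1 = 277.5 − 5/2 + 1 = 276.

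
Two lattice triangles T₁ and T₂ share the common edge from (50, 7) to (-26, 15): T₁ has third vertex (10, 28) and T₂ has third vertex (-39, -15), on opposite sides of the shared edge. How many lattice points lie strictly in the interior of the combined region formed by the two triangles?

1829

The union is the simple quadrilateral with vertices (50, 7), (10, 28), (-26, 15), (-39, -15) in order.
By the shoelace formula, twice the signed area is |[50·28 − 10·7] + [10·15 − (-26)·28] + [(-26)·(-15) − (-39)·15] + [(-39)·7 − 50·(-15)]| = 3660, so the area is 1830.
Summing gcd(|Δx|,|Δy|) over the edges gives the boundary count: gcd(40,21) + gcd(36,13) + gcd(13,30) + gcd(89,22) = 1+1+1+1 = 4.
By Pick's theorem I = A − B/2 + 1 = 1830 − 4/2 + 1 = 1829.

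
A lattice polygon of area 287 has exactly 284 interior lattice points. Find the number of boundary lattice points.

8

Pick's theorem gives A = I + B/2 − 1, so B = 2(A − I + 1) = 2(287 − 284 + 1) = 8.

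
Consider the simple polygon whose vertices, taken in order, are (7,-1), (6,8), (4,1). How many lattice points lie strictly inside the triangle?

The shoelace formula gives twice the area as |(7·8 − 6·(-1)) + (6·1 − 4·8) + (4·(-1) − 7·1)| = 25, so the area is 12.5.
Along each edge there are gcd(|Δx|,|Δy|)+1 lattice points, so counting each shared vertex once the boundary has gcd(1,9) + gcd(2,7) + gcd(3,2) = 1+1+1 = 3.
Pick's theorem gives I = A − B/2 + 1 = 12.5 − 3/2 + 1 = 12.

12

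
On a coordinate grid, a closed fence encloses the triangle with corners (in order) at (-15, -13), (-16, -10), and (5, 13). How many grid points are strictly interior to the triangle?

The shoelace formula gives twice the area as |((-15)·(-10) − (-16)·(-13)) + ((-16)·13 − 5·(-10)) + (5·(-13) − (-15)·13)| = 86, so the area is 43.
The number of boundary lattice points is Σ gcd(|Δx|,|Δy|) = gcd(1,3) + gcd(21,23) + gcd(20,26) = 1+1+2 = 4.
Pick's theorem gives I = A − B/2 + 1 = 43 − 4/2 + 1 = 42.

42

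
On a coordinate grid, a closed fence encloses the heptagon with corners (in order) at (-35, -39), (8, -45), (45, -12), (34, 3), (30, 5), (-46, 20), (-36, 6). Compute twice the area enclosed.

By the shoelace formula, twice the signed area is |[(-35)·(-45) − 8·(-39)] + [8·(-12) − 45·(-45)] + [45·3 − 34·(-12)] + [34·5 − 30·3] + [30·20 − (-46)·5] + [(-46)·6 − (-36)·20] + [(-36)·(-39) − (-35)·6]| = 7327, so the area is 3663.5.

7327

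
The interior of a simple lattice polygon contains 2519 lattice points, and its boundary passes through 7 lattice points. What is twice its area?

By Pick's theorem, A = I + B/2 − 1 = 2519 + 7/2 − 1 = 5043/2.
Hence 2A = 5043.

5043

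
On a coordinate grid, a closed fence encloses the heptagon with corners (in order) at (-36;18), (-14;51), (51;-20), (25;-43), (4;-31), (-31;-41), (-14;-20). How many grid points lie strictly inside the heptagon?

By the shoelace formula, twice the signed area is |((-36)·51 − (-14)·18) + ((-14)·(-20) − 51·51) + (51·(-43) − 25·(-20)) + (25·(-31) − 4·(-43)) + (4·(-41) − (-31)·(-31)) + ((-31)·(-20) − (-14)·(-41)) + ((-14)·18 − (-36)·(-20))| = 8252, so the area is 4126.
Summing gcd(|Δx|,|Δy|) over the edges gives the boundary count: gcd(22,33) + gcd(65,71) + gcd(26,23) + gcd(21,12) + gcd(35,10) + gcd(17,21) + gcd(22,38) = 11+1+1+3+5+1+2 = 24.
Pick's theorem gives I = A − B/2 + 1 = 4126 − 24/2 + 1 = 4115.

4115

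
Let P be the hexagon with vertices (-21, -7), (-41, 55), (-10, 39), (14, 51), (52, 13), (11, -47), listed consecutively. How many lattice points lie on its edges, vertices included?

The number of boundary lattice points is Σ gcd(|Δx|,|Δy|) = gcd(20,62) + gcd(31,16) + gcd(24,12) + gcd(38,38) + gcd(41,60) + gcd(32,40) = 2+1+12+38+1+8 = 62.

62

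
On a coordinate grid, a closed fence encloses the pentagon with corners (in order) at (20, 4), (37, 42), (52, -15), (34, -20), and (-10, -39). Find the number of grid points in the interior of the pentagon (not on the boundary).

1679

The shoelace formula gives twice the area as |[20·42 − 37·4] + [37·(-15) − 52·42] + [52·(-20) − 34·(-15)] + [34·(-39) − (-10)·(-20)] + [(-10)·4 − 20·(-39)]| = 3363, so the area is 1681.5.
The number of boundary lattice points is Σ gcd(|Δx|,|Δy|) = gcd(17,38) + gcd(15,57) + gcd(18,5) + gcd(44,19) + gcd(30,43) = 1+3+1+1+1 = 7.
By Pick's theorem A = I + B/2 − 1, so I = 1681.5 − 7/2 + 1 = 1679.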